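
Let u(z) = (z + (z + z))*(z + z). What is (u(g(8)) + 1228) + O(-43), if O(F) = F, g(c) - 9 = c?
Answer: 2919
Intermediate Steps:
g(c) = 9 + c
u(z) = 6*z**2 (u(z) = (z + 2*z)*(2*z) = (3*z)*(2*z) = 6*z**2)
(u(g(8)) + 1228) + O(-43) = (6*(9 + 8)**2 + 1228) - 43 = (6*17**2 + 1228) - 43 = (6*289 + 1228) - 43 = (1734 + 1228) - 43 = 2962 - 43 = 2919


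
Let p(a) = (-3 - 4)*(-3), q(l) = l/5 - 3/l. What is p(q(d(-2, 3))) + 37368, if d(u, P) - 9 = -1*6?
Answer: 37389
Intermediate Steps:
d(u, P) = 3 (d(u, P) = 9 - 1*6 = 9 - 6 = 3)
q(l) = -3/l + l/5 (q(l) = l*(⅕) - 3/l = l/5 - 3/l = -3/l + l/5)
p(a) = 21 (p(a) = -7*(-3) = 21)
p(q(d(-2, 3))) + 37368 = 21 + 37368 = 37389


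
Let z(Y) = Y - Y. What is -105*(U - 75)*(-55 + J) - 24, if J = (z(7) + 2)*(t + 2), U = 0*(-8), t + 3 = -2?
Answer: -480399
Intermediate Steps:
t = -5 (t = -3 - 2 = -5)
z(Y) = 0
U = 0
J = -6 (J = (0 + 2)*(-5 + 2) = 2*(-3) = -6)
-105*(U - 75)*(-55 + J) - 24 = -105*(0 - 75)*(-55 - 6) - 24 = -(-7875)*(-61) - 24 = -105*4575 - 24 = -480375 - 24 = -480399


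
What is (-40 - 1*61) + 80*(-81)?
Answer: -6581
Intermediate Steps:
(-40 - 1*61) + 80*(-81) = (-40 - 61) - 6480 = -101 - 6480 = -6581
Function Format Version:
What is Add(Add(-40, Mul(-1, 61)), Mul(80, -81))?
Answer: -6581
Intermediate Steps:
Add(Add(-40, Mul(-1, 61)), Mul(80, -81)) = Add(Add(-40, -61), -6480) = Add(-101, -6480) = -6581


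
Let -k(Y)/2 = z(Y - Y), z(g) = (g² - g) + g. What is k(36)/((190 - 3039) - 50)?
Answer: 0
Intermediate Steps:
z(g) = g²
k(Y) = 0 (k(Y) = -2*(Y - Y)² = -2*0² = -2*0 = 0)
k(36)/((190 - 3039) - 50) = 0/((190 - 3039) - 50) = 0/(-2849 - 50) = 0/(-2899) = 0*(-1/2899) = 0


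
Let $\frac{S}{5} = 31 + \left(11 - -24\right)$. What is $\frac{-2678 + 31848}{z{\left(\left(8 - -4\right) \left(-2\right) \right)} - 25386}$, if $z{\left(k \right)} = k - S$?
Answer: $- \frac{2917}{2574} \approx -1.1333$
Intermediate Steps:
$S = 330$ ($S = 5 \left(31 + \left(11 - -24\right)\right) = 5 \left(31 + \left(11 + 24\right)\right) = 5 \left(31 + 35\right) = 5 \cdot 66 = 330$)
$z{\left(k \right)} = -330 + k$ ($z{\left(k \right)} = k - 330 = -330 + k$)
$\frac{-2678 + 31848}{z{\left(\left(8 - -4\right) \left(-2\right) \right)} - 25386} = \frac{-2678 + 31848}{\left(-330 + \left(8 - -4\right) \left(-2\right)\right) - 25386} = \frac{29170}{\left(-330 + \left(8 + \left(-1 + 5\right)\right) \left(-2\right)\right) - 25386} = \frac{29170}{\left(-330 + \left(8 + 4\right) \left(-2\right)\right) - 25386} = \frac{29170}{\left(-330 + 12 \left(-2\right)\right) - 25386} = \frac{29170}{\left(-330 - 24\right) - 25386} = \frac{29170}{-354 - 25386} = \frac{29170}{-25740} = 29170 \left(- \frac{1}{25740}\right) = - \frac{2917}{2574}$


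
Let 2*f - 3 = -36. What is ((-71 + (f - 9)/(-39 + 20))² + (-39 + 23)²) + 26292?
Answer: 45341921/1444 ≈ 31400.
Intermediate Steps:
f = -33/2 (f = 3/2 + (½)*(-36) = 3/2 - 18 = -33/2 ≈ -16.500)
((-71 + (f - 9)/(-39 + 20))² + (-39 + 23)²) + 26292 = ((-71 + (-33/2 - 9)/(-39 + 20))² + (-39 + 23)²) + 26292 = ((-71 - 51/2/(-19))² + (-16)²) + 26292 = ((-71 - 51/2*(-1/19))² + 256) + 26292 = ((-71 + 51/38)² + 256) + 26292 = ((-2647/38)² + 256) + 26292 = (7006609/1444 + 256) + 26292 = 7376273/1444 + 26292 = 45341921/1444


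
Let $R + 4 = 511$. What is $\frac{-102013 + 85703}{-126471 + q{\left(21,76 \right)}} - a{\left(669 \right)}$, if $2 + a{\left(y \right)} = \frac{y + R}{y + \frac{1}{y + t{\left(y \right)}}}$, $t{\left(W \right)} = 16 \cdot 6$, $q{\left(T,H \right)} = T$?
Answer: $\frac{1200921553}{3235766985} \approx 0.37114$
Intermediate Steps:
$R = 507$ ($R = -4 + 511 = 507$)
$t{\left(W \right)} = 96$
$a{\left(y \right)} = -2 + \frac{507 + y}{y + \frac{1}{96 + y}}$ ($a{\left(y \right)} = -2 + \frac{y + 507}{y + \frac{1}{y + 96}} = -2 + \frac{507 + y}{y + \frac{1}{96 + y}}$)
$\frac{-102013 + 85703}{-126471 + q{\left(21,76 \right)}} - a{\left(669 \right)} = \frac{-102013 + 85703}{-126471 + 21} - \frac{48670 - 669^{2} + 411 \cdot 669}{1 + 669^{2} + 96 \cdot 669} = - \frac{16310}{-126450} - \frac{48670 - 447561 + 274959}{1 + 447561 + 64224} = \left(-16310\right) \left(- \frac{1}{126450}\right) - \frac{48670 - 447561 + 274959}{511786} = \frac{1631}{12645} - \frac{1}{511786} \left(-123932\right) = \frac{1631}{12645} - - \frac{61966}{255893} = \frac{1631}{12645} + \frac{61966}{255893} = \frac{1200921553}{3235766985}$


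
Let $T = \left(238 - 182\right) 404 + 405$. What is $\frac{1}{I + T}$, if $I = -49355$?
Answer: $- \frac{1}{26326} \approx -3.7985 \cdot 10^{-5}$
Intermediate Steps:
$T = 23029$ ($T = \left(238 - 182\right) 404 + 405 = 56 \cdot 404 + 405 = 22624 + 405 = 23029$)
$\frac{1}{I + T} = \frac{1}{-49355 + 23029} = \frac{1}{-26326} = - \frac{1}{26326}$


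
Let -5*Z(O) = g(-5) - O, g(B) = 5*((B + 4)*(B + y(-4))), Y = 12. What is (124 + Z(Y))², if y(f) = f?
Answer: 344569/25 ≈ 13783.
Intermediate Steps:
g(B) = 5*(-4 + B)*(4 + B) (g(B) = 5*((B + 4)*(B - 4)) = 5*((4 + B)*(-4 + B)) = 5*((-4 + B)*(4 + B)) = 5*(-4 + B)*(4 + B))
Z(O) = -9 + O/5 (Z(O) = -((-80 + 5*(-5)²) - O)/5 = -((-80 + 5*25) - O)/5 = -((-80 + 125) - O)/5 = -(45 - O)/5 = -9 + O/5)
(124 + Z(Y))² = (124 + (-9 + (⅕)*12))² = (124 + (-9 + 12/5))² = (124 - 33/5)² = (587/5)² = 344569/25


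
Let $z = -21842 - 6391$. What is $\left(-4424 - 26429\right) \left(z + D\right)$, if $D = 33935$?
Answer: $-175923806$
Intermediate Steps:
$z = -28233$ ($z = -21842 - 6391 = -28233$)
$\left(-4424 - 26429\right) \left(z + D\right) = \left(-4424 - 26429\right) \left(-28233 + 33935\right) = \left(-30853\right) 5702 = -175923806$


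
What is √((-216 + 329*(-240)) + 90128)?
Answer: 74*√2 ≈ 104.65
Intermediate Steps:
√((-216 + 329*(-240)) + 90128) = √((-216 - 78960) + 90128) = √(-79176 + 90128) = √10952 = 74*√2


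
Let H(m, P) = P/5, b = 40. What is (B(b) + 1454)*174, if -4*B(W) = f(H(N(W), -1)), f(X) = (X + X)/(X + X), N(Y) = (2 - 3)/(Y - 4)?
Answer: 505905/2 ≈ 2.5295e+5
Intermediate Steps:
N(Y) = -1/(-4 + Y)
H(m, P) = P/5 (H(m, P) = P*(1/5) = P/5)
f(X) = 1 (f(X) = (2*X)/((2*X)) = (2*X)*(1/(2*X)) = 1)
B(W) = -1/4 (B(W) = -1/4*1 = -1/4)
(B(b) + 1454)*174 = (-1/4 + 1454)*174 = (5815/4)*174 = 505905/2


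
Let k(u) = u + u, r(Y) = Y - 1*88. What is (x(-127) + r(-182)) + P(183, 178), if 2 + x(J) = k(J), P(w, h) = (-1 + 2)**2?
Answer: -525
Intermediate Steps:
r(Y) = -88 + Y (r(Y) = Y - 88 = -88 + Y)
k(u) = 2*u
P(w, h) = 1 (P(w, h) = 1**2 = 1)
x(J) = -2 + 2*J
(x(-127) + r(-182)) + P(183, 178) = ((-2 + 2*(-127)) + (-88 - 182)) + 1 = ((-2 - 254) - 270) + 1 = (-256 - 270) + 1 = -526 + 1 = -525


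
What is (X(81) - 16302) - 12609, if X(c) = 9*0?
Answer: -28911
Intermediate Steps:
X(c) = 0
(X(81) - 16302) - 12609 = (0 - 16302) - 12609 = -16302 - 12609 = -28911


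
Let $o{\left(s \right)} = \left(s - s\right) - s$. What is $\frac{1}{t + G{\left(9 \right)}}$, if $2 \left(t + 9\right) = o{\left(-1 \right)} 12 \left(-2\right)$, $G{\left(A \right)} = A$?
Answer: $- \frac{1}{12} \approx -0.083333$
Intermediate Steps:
$o{\left(s \right)} = - s$ ($o{\left(s \right)} = 0 - s = - s$)
$t = -21$ ($t = -9 + \frac{\left(-1\right) \left(-1\right) 12 \left(-2\right)}{2} = -9 + \frac{1 \cdot 12 \left(-2\right)}{2} = -9 + \frac{12 \left(-2\right)}{2} = -9 + \frac{1}{2} \left(-24\right) = -9 - 12 = -21$)
$\frac{1}{t + G{\left(9 \right)}} = \frac{1}{-21 + 9} = \frac{1}{-12} = - \frac{1}{12}$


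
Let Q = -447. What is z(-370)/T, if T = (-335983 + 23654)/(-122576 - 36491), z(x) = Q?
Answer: -71102949/312329 ≈ -227.65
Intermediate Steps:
z(x) = -447
T = 312329/159067 (T = -312329/(-159067) = -312329*(-1/159067) = 312329/159067 ≈ 1.9635)
z(-370)/T = -447/312329/159067 = -447*159067/312329 = -71102949/312329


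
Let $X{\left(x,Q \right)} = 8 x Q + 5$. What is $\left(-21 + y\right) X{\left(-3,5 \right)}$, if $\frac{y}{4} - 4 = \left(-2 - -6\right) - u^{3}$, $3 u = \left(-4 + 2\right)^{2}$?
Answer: $- \frac{4715}{27} \approx -174.63$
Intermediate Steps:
$X{\left(x,Q \right)} = 5 + 8 Q x$ ($X{\left(x,Q \right)} = 8 Q x + 5 = 5 + 8 Q x$)
$u = \frac{4}{3}$ ($u = \frac{\left(-4 + 2\right)^{2}}{3} = \frac{\left(-2\right)^{2}}{3} = \frac{1}{3} \cdot 4 = \frac{4}{3} \approx 1.3333$)
$y = \frac{608}{27}$ ($y = 16 + 4 \left(\left(-2 - -6\right) - \left(\frac{4}{3}\right)^{3}\right) = 16 + 4 \left(\left(-2 + 6\right) - \frac{64}{27}\right) = 16 + 4 \left(4 - \frac{64}{27}\right) = 16 + 4 \cdot \frac{44}{27} = 16 + \frac{176}{27} = \frac{608}{27} \approx 22.519$)
$\left(-21 + y\right) X{\left(-3,5 \right)} = \left(-21 + \frac{608}{27}\right) \left(5 + 8 \cdot 5 \left(-3\right)\right) = \frac{41 \left(5 - 120\right)}{27} = \frac{41}{27} \left(-115\right) = - \frac{4715}{27}$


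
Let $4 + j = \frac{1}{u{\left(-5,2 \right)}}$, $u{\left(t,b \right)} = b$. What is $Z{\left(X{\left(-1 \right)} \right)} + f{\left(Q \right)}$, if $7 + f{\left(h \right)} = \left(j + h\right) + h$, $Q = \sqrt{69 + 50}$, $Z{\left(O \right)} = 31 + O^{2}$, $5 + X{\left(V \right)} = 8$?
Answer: $\frac{59}{2} + 2 \sqrt{119} \approx 51.317$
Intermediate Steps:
$X{\left(V \right)} = 3$ ($X{\left(V \right)} = -5 + 8 = 3$)
$j = - \frac{7}{2}$ ($j = -4 + \frac{1}{2} = - \frac{7}{2} \approx -3.5$)
$Q = \sqrt{119} \approx 10.909$
$f{\left(h \right)} = - \frac{21}{2} + 2 h$ ($f{\left(h \right)} = -7 + \left(\left(- \frac{7}{2} + h\right) + h\right) = -7 + \left(- \frac{7}{2} + 2 h\right) = - \frac{21}{2} + 2 h$)
$Z{\left(X{\left(-1 \right)} \right)} + f{\left(Q \right)} = \left(31 + 3^{2}\right) - \left(\frac{21}{2} - 2 \sqrt{119}\right) = \left(31 + 9\right) - \left(\frac{21}{2} - 2 \sqrt{119}\right) = 40 - \left(\frac{21}{2} - 2 \sqrt{119}\right) = \frac{59}{2} + 2 \sqrt{119}$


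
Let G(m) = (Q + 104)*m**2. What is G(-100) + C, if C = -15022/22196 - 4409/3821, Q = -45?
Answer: 25019142589387/42405458 ≈ 5.9000e+5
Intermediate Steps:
C = -77630613/42405458 (C = -15022*1/22196 - 4409*1/3821 = -7511/11098 - 4409/3821 = -77630613/42405458 ≈ -1.8307)
G(m) = 59*m**2 (G(m) = (-45 + 104)*m**2 = 59*m**2)
G(-100) + C = 59*(-100)**2 - 77630613/42405458 = 59*10000 - 77630613/42405458 = 590000 - 77630613/42405458 = 25019142589387/42405458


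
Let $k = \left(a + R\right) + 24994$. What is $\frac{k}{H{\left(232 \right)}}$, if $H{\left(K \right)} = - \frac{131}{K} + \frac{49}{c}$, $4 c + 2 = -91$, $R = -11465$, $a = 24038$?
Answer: $- \frac{810545592}{57655} \approx -14059.0$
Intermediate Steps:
$c = - \frac{93}{4}$ ($c = - \frac{1}{2} + \frac{1}{4} \left(-91\right) = - \frac{1}{2} - \frac{91}{4} = - \frac{93}{4} \approx -23.25$)
$k = 37567$ ($k = \left(24038 - 11465\right) + 24994 = 12573 + 24994 = 37567$)
$H{\left(K \right)} = - \frac{196}{93} - \frac{131}{K}$ ($H{\left(K \right)} = - \frac{131}{K} + \frac{49}{- \frac{93}{4}} = - \frac{131}{K} + 49 \left(- \frac{4}{93}\right) = - \frac{131}{K} - \frac{196}{93} = - \frac{196}{93} - \frac{131}{K}$)
$\frac{k}{H{\left(232 \right)}} = \frac{37567}{- \frac{196}{93} - \frac{131}{232}} = \frac{37567}{- \frac{57655}{21576}} = 37567 \left(- \frac{21576}{57655}\right) = - \frac{810545592}{57655}$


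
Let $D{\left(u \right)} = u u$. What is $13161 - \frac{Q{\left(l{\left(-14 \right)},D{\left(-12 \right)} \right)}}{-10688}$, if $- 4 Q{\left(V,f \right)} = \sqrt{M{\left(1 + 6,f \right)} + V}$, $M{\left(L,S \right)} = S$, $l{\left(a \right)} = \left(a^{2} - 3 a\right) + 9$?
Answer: $13161 - \frac{\sqrt{391}}{42752} \approx 13161.0$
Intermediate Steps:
$D{\left(u \right)} = u^{2}$
$l{\left(a \right)} = 9 + a^{2} - 3 a$
$Q{\left(V,f \right)} = - \frac{\sqrt{V + f}}{4}$ ($Q{\left(V,f \right)} = - \frac{\sqrt{f + V}}{4} = - \frac{\sqrt{V + f}}{4}$)
$13161 - \frac{Q{\left(l{\left(-14 \right)},D{\left(-12 \right)} \right)}}{-10688} = 13161 - \frac{\left(- \frac{1}{4}\right) \sqrt{\left(9 + \left(-14\right)^{2} - -42\right) + \left(-12\right)^{2}}}{-10688} = 13161 - - \frac{\sqrt{\left(9 + 196 + 42\right) + 144}}{4} \left(- \frac{1}{10688}\right) = 13161 - - \frac{\sqrt{247 + 144}}{4} \left(- \frac{1}{10688}\right) = 13161 - - \frac{\sqrt{391}}{4} \left(- \frac{1}{10688}\right) = 13161 - \frac{\sqrt{391}}{42752}$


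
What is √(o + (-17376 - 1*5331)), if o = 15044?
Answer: I*√7663 ≈ 87.539*I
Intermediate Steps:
√(o + (-17376 - 1*5331)) = √(15044 + (-17376 - 1*5331)) = √(15044 + (-17376 - 5331)) = √(15044 - 22707) = √(-7663) = I*√7663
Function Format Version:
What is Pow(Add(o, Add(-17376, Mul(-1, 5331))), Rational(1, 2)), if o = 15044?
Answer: Mul(I, Pow(7663, Rational(1, 2))) ≈ Mul(87.539, I)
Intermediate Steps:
Pow(Add(o, Add(-17376, Mul(-1, 5331))), Rational(1, 2)) = Pow(Add(15044, Add(-17376, Mul(-1, 5331))), Rational(1, 2)) = Pow(Add(15044, Add(-17376, -5331)), Rational(1, 2)) = Pow(Add(15044, -22707), Rational(1, 2)) = Pow(-7663, Rational(1, 2)) = Mul(I, Pow(7663, Rational(1, 2)))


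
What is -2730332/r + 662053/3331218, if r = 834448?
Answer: -1067860287829/347466024708 ≈ -3.0733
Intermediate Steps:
-2730332/r + 662053/3331218 = -2730332/834448 + 662053/3331218 = -2730332*1/834448 + 662053*(1/3331218) = -682583/208612 + 662053/3331218 = -1067860287829/347466024708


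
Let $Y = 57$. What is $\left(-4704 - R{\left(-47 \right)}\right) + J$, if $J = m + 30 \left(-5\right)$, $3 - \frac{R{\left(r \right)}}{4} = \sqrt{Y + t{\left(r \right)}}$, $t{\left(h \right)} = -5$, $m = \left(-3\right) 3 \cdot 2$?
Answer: $-4884 + 8 \sqrt{13} \approx -4855.2$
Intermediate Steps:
$m = -18$ ($m = \left(-9\right) 2 = -18$)
$R{\left(r \right)} = 12 - 8 \sqrt{13}$ ($R{\left(r \right)} = 12 - 4 \sqrt{57 - 5} = 12 - 4 \sqrt{52} = 12 - 4 \cdot 2 \sqrt{13} = 12 - 8 \sqrt{13}$)
$J = -168$ ($J = -18 + 30 \left(-5\right) = -18 - 150 = -168$)
$\left(-4704 - R{\left(-47 \right)}\right) + J = \left(-4704 - \left(12 - 8 \sqrt{13}\right)\right) - 168 = \left(-4716 + 8 \sqrt{13}\right) - 168 = -4884 + 8 \sqrt{13}$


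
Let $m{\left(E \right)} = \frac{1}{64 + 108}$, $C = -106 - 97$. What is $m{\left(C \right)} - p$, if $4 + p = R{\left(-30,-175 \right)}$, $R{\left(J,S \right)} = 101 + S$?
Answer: $\frac{13417}{172} \approx 78.006$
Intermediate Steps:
$C = -203$ ($C = -106 - 97 = -203$)
$m{\left(E \right)} = \frac{1}{172}$
$p = -78$ ($p = -4 + \left(101 - 175\right) = -4 - 74 = -78$)
$m{\left(C \right)} - p = \frac{1}{172} - -78 = \frac{1}{172} + 78 = \frac{13417}{172}$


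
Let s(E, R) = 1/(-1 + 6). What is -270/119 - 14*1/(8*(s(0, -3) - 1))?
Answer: -155/1904 ≈ -0.081408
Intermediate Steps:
s(E, R) = ⅕ (s(E, R) = 1/5 = ⅕)
-270/119 - 14*1/(8*(s(0, -3) - 1)) = -270/119 - 14*1/(8*(⅕ - 1)) = -270*1/119 - 14/(8*(-⅘)) = -270/119 - 14/(-32/5) = -270/119 - 14*(-5/32) = -270/119 + 35/16 = -155/1904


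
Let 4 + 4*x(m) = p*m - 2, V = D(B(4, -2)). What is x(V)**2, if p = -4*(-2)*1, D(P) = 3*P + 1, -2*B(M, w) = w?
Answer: 169/4 ≈ 42.250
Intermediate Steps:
B(M, w) = -w/2
D(P) = 1 + 3*P
V = 4 (V = 1 + 3*(-1/2*(-2)) = 1 + 3*1 = 1 + 3 = 4)
p = 8 (p = 8*1 = 8)
x(m) = -3/2 + 2*m (x(m) = -1 + (8*m - 2)/4 = -1 + (-2 + 8*m)/4 = -1 + (-1/2 + 2*m) = -3/2 + 2*m)
x(V)**2 = (-3/2 + 2*4)**2 = (-3/2 + 8)**2 = (13/2)**2 = 169/4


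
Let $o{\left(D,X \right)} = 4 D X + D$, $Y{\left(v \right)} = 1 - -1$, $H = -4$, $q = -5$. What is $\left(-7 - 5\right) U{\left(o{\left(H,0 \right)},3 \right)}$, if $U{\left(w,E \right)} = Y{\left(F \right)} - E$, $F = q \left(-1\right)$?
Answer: $12$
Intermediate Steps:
$F = 5$ ($F = \left(-5\right) \left(-1\right) = 5$)
$Y{\left(v \right)} = 2$ ($Y{\left(v \right)} = 1 + 1 = 2$)
$o{\left(D,X \right)} = D + 4 D X$ ($o{\left(D,X \right)} = 4 D X + D = D + 4 D X$)
$U{\left(w,E \right)} = 2 - E$
$\left(-7 - 5\right) U{\left(o{\left(H,0 \right)},3 \right)} = \left(-7 - 5\right) \left(2 - 3\right) = - 12 \left(2 - 3\right) = \left(-12\right) \left(-1\right) = 12$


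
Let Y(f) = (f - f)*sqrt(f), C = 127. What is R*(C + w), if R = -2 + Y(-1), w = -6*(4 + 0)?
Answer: -206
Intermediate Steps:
Y(f) = 0 (Y(f) = 0*sqrt(f) = 0)
w = -24 (w = -6*4 = -24)
R = -2 (R = -2 + 0 = -2)
R*(C + w) = -2*(127 - 24) = -2*103 = -206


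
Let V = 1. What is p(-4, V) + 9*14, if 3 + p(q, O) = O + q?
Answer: 120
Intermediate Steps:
p(q, O) = -3 + O + q (p(q, O) = -3 + (O + q) = -3 + O + q)
p(-4, V) + 9*14 = (-3 + 1 - 4) + 9*14 = -6 + 126 = 120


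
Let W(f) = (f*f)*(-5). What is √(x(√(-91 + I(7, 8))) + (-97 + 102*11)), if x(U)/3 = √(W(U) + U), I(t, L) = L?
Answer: √(1025 + 3*√(415 + I*√83)) ≈ 32.956 + 0.0102*I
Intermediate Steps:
W(f) = -5*f² (W(f) = f²*(-5) = -5*f²)
x(U) = 3*√(U - 5*U²) (x(U) = 3*√(-5*U² + U) = 3*√(U - 5*U²))
√(x(√(-91 + I(7, 8))) + (-97 + 102*11)) = √(3*√(√(-91 + 8)*(1 - 5*√(-91 + 8))) + (-97 + 102*11)) = √(3*√(√(-83)*(1 - 5*I*√83)) + (-97 + 1122)) = √(3*√((I*√83)*(1 - 5*I*√83)) + 1025) = √(3*√(I*√83*(1 - 5*I*√83)) + 1025) = √(3*(83^(¼)*√(I*(1 - 5*I*√83))) + 1025) = √(3*83^(¼)*√(I*(1 - 5*I*√83)) + 1025) = √(1025 + 3*83^(¼)*√(I*(1 - 5*I*√83)))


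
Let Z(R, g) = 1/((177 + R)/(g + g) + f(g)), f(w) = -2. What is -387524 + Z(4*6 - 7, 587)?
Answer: -417363935/1077 ≈ -3.8752e+5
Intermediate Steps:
Z(R, g) = 1/(-2 + (177 + R)/(2*g)) (Z(R, g) = 1/((177 + R)/(g + g) - 2) = 1/((177 + R)/((2*g)) - 2) = 1/((177 + R)*(1/(2*g)) - 2) = 1/((177 + R)/(2*g) - 2) = 1/(-2 + (177 + R)/(2*g)))
-387524 + Z(4*6 - 7, 587) = -387524 + 2*587/(177 + (4*6 - 7) - 4*587) = -387524 + 2*587/(177 + (24 - 7) - 2348) = -387524 + 2*587/(177 + 17 - 2348) = -387524 + 2*587/(-2154) = -387524 + 2*587*(-1/2154) = -387524 - 587/1077 = -417363935/1077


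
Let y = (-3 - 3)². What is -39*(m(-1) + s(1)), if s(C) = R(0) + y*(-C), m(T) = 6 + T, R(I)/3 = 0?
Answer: 1209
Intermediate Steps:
y = 36 (y = (-6)² = 36)
R(I) = 0 (R(I) = 3*0 = 0)
s(C) = -36*C (s(C) = 0 + 36*(-C) = 0 - 36*C = -36*C)
-39*(m(-1) + s(1)) = -39*((6 - 1) - 36*1) = -39*(5 - 36) = -39*(-31) = 1209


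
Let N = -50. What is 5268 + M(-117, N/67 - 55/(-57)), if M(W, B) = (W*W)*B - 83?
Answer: 10410610/1273 ≈ 8178.0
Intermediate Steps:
M(W, B) = -83 + B*W² (M(W, B) = W²*B - 83 = B*W² - 83 = -83 + B*W²)
5268 + M(-117, N/67 - 55/(-57)) = 5268 + (-83 + (-50/67 - 55/(-57))*(-117)²) = 5268 + (-83 + (-50*1/67 - 55*(-1/57))*13689) = 5268 + (-83 + (-50/67 + 55/57)*13689) = 5268 + (-83 + (835/3819)*13689) = 5268 + (-83 + 3810105/1273) = 5268 + 3704446/1273 = 10410610/1273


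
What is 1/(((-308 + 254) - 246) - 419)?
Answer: -1/719 ≈ -0.0013908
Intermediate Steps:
1/(((-308 + 254) - 246) - 419) = 1/((-54 - 246) - 419) = 1/(-300 - 419) = 1/(-719) = -1/719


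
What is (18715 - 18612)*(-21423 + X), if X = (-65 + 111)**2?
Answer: -1988621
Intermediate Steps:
X = 2116 (X = 46**2 = 2116)
(18715 - 18612)*(-21423 + X) = (18715 - 18612)*(-21423 + 2116) = 103*(-19307) = -1988621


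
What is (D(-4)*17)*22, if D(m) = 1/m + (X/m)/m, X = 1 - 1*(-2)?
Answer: -187/8 ≈ -23.375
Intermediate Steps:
X = 3 (X = 1 + 2 = 3)
D(m) = 1/m + 3/m**2 (D(m) = 1/m + (3/m)/m = 1/m + 3/m**2)
(D(-4)*17)*22 = (((3 - 4)/(-4)**2)*17)*22 = (((1/16)*(-1))*17)*22 = -1/16*17*22 = -17/16*22 = -187/8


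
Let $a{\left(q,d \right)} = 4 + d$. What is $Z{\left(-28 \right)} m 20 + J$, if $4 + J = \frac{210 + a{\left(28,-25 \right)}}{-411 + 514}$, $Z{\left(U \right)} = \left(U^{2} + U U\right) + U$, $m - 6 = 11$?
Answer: $\frac{53930577}{103} \approx 5.236 \cdot 10^{5}$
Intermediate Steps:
$m = 17$ ($m = 6 + 11 = 17$)
$Z{\left(U \right)} = U + 2 U^{2}$ ($Z{\left(U \right)} = \left(U^{2} + U^{2}\right) + U = 2 U^{2} + U = U + 2 U^{2}$)
$J = - \frac{223}{103}$ ($J = -4 + \frac{210 + \left(4 - 25\right)}{-411 + 514} = -4 + \frac{210 - 21}{103} = -4 + 189 \cdot \frac{1}{103} = -4 + \frac{189}{103} = - \frac{223}{103} \approx -2.165$)
$Z{\left(-28 \right)} m 20 + J = - 28 \left(1 + 2 \left(-28\right)\right) 17 \cdot 20 - \frac{223}{103} = - 28 \left(1 - 56\right) 340 - \frac{223}{103} = \left(-28\right) \left(-55\right) 340 - \frac{223}{103} = 1540 \cdot 340 - \frac{223}{103} = 523600 - \frac{223}{103} = \frac{53930577}{103}$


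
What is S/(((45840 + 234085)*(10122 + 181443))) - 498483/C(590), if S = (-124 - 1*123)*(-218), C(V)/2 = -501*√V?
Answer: 53846/53623832625 + 166161*√590/197060 ≈ 20.481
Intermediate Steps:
C(V) = -1002*√V (C(V) = 2*(-501*√V) = -1002*√V)
S = 53846 (S = (-124 - 123)*(-218) = -247*(-218) = 53846)
S/(((45840 + 234085)*(10122 + 181443))) - 498483/C(590) = 53846/(((45840 + 234085)*(10122 + 181443))) - 498483*(-√590/591180) = 53846/((279925*191565)) - (-166161)*√590/197060 = 53846/53623832625 + 166161*√590/197060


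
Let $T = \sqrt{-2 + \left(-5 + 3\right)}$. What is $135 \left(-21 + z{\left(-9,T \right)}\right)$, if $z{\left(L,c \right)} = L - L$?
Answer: $-2835$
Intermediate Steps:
$T = 2 i$ ($T = \sqrt{-2 - 2} = \sqrt{-4} = 2 i \approx 2.0 i$)
$z{\left(L,c \right)} = 0$
$135 \left(-21 + z{\left(-9,T \right)}\right) = 135 \left(-21 + 0\right) = 135 \left(-21\right) = -2835$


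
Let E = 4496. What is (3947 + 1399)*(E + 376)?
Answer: 26045712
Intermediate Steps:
(3947 + 1399)*(E + 376) = (3947 + 1399)*(4496 + 376) = 5346*4872 = 26045712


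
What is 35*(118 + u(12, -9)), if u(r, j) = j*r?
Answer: 350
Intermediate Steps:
35*(118 + u(12, -9)) = 35*(118 - 9*12) = 35*(118 - 108) = 35*10 = 350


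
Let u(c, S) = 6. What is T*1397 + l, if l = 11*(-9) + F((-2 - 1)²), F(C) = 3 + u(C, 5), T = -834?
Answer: -1165188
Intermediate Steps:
F(C) = 9 (F(C) = 3 + 6 = 9)
l = -90 (l = 11*(-9) + 9 = -99 + 9 = -90)
T*1397 + l = -834*1397 - 90 = -1165098 - 90 = -1165188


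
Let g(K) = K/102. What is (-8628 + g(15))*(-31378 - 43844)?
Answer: 11033074017/17 ≈ 6.4900e+8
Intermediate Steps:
g(K) = K/102 (g(K) = K*(1/102) = K/102)
(-8628 + g(15))*(-31378 - 43844) = (-8628 + (1/102)*15)*(-31378 - 43844) = (-8628 + 5/34)*(-75222) = -293347/34*(-75222) = 11033074017/17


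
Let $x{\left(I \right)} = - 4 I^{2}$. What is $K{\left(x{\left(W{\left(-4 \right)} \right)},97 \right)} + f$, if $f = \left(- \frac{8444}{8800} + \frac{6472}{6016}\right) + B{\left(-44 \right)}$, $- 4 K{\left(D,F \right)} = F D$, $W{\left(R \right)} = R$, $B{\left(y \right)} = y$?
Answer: $\frac{311878441}{206800} \approx 1508.1$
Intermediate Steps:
$K{\left(D,F \right)} = - \frac{D F}{4}$ ($K{\left(D,F \right)} = - \frac{F D}{4} = - \frac{D F}{4}$)
$f = - \frac{9075159}{206800}$ ($f = \left(- \frac{8444}{8800} + \frac{6472}{6016}\right) - 44 = \left(\left(-8444\right) \frac{1}{8800} + 6472 \cdot \frac{1}{6016}\right) - 44 = \left(- \frac{2111}{2200} + \frac{809}{752}\right) - 44 = \frac{24041}{206800} - 44 = - \frac{9075159}{206800} \approx -43.884$)
$K{\left(x{\left(W{\left(-4 \right)} \right)},97 \right)} + f = \left(- \frac{1}{4}\right) \left(- 4 \left(-4\right)^{2}\right) 97 - \frac{9075159}{206800} = \left(- \frac{1}{4}\right) \left(\left(-4\right) 16\right) 97 - \frac{9075159}{206800} = \left(- \frac{1}{4}\right) \left(-64\right) 97 - \frac{9075159}{206800} = 1552 - \frac{9075159}{206800} = \frac{311878441}{206800}$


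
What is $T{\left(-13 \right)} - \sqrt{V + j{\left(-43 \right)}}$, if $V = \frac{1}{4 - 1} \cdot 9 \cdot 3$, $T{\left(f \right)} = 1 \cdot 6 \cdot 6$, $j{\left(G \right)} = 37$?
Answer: $36 - \sqrt{46} \approx 29.218$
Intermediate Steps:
$T{\left(f \right)} = 36$ ($T{\left(f \right)} = 6 \cdot 6 = 36$)
$V = 9$ ($V = \frac{1}{3} \cdot 9 \cdot 3 = 3 \cdot 3 = 9$)
$T{\left(-13 \right)} - \sqrt{V + j{\left(-43 \right)}} = 36 - \sqrt{9 + 37} = 36 - \sqrt{46}$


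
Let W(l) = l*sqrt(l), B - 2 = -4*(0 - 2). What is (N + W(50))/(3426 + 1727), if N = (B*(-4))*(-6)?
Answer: 240/5153 + 250*sqrt(2)/5153 ≈ 0.11519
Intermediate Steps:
B = 10 (B = 2 - 4*(0 - 2) = 2 - 4*(-2) = 2 + 8 = 10)
W(l) = l**(3/2)
N = 240 (N = (10*(-4))*(-6) = -40*(-6) = 240)
(N + W(50))/(3426 + 1727) = (240 + 50**(3/2))/(3426 + 1727) = (240 + 250*sqrt(2))/5153 = (240 + 250*sqrt(2))*(1/5153) = 240/5153 + 250*sqrt(2)/5153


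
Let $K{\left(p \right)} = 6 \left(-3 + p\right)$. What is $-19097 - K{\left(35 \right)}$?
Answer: $-19289$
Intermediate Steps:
$K{\left(p \right)} = -18 + 6 p$
$-19097 - K{\left(35 \right)} = -19097 - \left(-18 + 6 \cdot 35\right) = -19097 - \left(-18 + 210\right) = -19097 - 192 = -19289$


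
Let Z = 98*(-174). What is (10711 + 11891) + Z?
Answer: 5550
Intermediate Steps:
Z = -17052
(10711 + 11891) + Z = (10711 + 11891) - 17052 = 22602 - 17052 = 5550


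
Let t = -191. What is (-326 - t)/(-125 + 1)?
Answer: 135/124 ≈ 1.0887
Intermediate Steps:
(-326 - t)/(-125 + 1) = (-326 - 1*(-191))/(-125 + 1) = (-326 + 191)/(-124) = -135*(-1/124) = 135/124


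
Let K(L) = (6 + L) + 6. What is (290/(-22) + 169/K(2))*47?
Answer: -8037/154 ≈ -52.188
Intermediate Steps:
K(L) = 12 + L
(290/(-22) + 169/K(2))*47 = (290/(-22) + 169/(12 + 2))*47 = (290*(-1/22) + 169/14)*47 = (-145/11 + 169*(1/14))*47 = (-145/11 + 169/14)*47 = -171/154*47 = -8037/154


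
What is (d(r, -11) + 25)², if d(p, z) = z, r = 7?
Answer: 196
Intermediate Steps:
(d(r, -11) + 25)² = (-11 + 25)² = 14² = 196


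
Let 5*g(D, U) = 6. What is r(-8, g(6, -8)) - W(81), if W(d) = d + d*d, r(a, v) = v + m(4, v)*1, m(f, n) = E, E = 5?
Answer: -33179/5 ≈ -6635.8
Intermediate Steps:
g(D, U) = 6/5 (g(D, U) = (⅕)*6 = 6/5)
m(f, n) = 5
r(a, v) = 5 + v (r(a, v) = v + 5*1 = v + 5 = 5 + v)
W(d) = d + d²
r(-8, g(6, -8)) - W(81) = (5 + 6/5) - 81*(1 + 81) = 31/5 - 81*82 = 31/5 - 1*6642 = 31/5 - 6642 = -33179/5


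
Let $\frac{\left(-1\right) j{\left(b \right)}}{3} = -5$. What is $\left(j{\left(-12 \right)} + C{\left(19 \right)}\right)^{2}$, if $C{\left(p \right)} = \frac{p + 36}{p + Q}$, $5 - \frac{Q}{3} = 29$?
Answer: $\frac{547600}{2809} \approx 194.94$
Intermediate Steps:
$Q = -72$ ($Q = 15 - 87 = -72$)
$C{\left(p \right)} = \frac{36 + p}{-72 + p}$ ($C{\left(p \right)} = \frac{p + 36}{p - 72} = \frac{36 + p}{-72 + p}$)
$j{\left(b \right)} = 15$ ($j{\left(b \right)} = \left(-3\right) \left(-5\right) = 15$)
$\left(j{\left(-12 \right)} + C{\left(19 \right)}\right)^{2} = \left(15 + \frac{36 + 19}{-72 + 19}\right)^{2} = \left(15 + \frac{1}{-53} \cdot 55\right)^{2} = \left(15 - \frac{55}{53}\right)^{2} = \left(\frac{740}{53}\right)^{2} = \frac{547600}{2809}$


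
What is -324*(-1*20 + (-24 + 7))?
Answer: 11988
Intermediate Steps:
-324*(-1*20 + (-24 + 7)) = -324*(-20 - 17) = -324*(-37) = 11988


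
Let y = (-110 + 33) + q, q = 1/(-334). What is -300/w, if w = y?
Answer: 33400/8573 ≈ 3.8960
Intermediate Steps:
q = -1/334 ≈ -0.0029940
y = -25719/334 (y = (-110 + 33) - 1/334 = -77 - 1/334 = -25719/334 ≈ -77.003)
w = -25719/334 ≈ -77.003
-300/w = -300/(-25719/334) = -300*(-334/25719) = 33400/8573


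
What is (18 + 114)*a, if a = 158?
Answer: 20856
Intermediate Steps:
(18 + 114)*a = (18 + 114)*158 = 132*158 = 20856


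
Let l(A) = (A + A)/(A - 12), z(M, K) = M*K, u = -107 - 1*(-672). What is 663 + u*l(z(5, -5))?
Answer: 52781/37 ≈ 1426.5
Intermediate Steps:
u = 565 (u = -107 + 672 = 565)
z(M, K) = K*M
l(A) = 2*A/(-12 + A) (l(A) = (2*A)/(-12 + A) = 2*A/(-12 + A))
663 + u*l(z(5, -5)) = 663 + 565*(2*(-5*5)/(-12 - 5*5)) = 663 + 565*(2*(-25)/(-12 - 25)) = 663 + 565*(2*(-25)/(-37)) = 663 + 565*(2*(-25)*(-1/37)) = 663 + 565*(50/37) = 663 + 28250/37 = 52781/37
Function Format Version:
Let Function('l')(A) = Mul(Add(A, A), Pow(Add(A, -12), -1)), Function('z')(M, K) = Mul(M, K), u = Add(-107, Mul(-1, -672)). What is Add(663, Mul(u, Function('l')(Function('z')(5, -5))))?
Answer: Rational(52781, 37) ≈ 1426.5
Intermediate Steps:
u = 565 (u = Add(-107, 672) = 565)
Function('z')(M, K) = Mul(K, M)
Function('l')(A) = Mul(2, A, Pow(Add(-12, A), -1)) (Function('l')(A) = Mul(Mul(2, A), Pow(Add(-12, A), -1)) = Mul(2, A, Pow(Add(-12, A), -1)))
Add(663, Mul(u, Function('l')(Function('z')(5, -5)))) = Add(663, Mul(565, Mul(2, Mul(-5, 5), Pow(Add(-12, Mul(-5, 5)), -1)))) = Add(663, Mul(565, Mul(2, -25, Pow(Add(-12, -25), -1)))) = Add(663, Mul(565, Mul(2, -25, Pow(-37, -1)))) = Add(663, Mul(565, Mul(2, -25, Rational(-1, 37)))) = Add(663, Mul(565, Rational(50, 37))) = Add(663, Rational(28250, 37)) = Rational(52781, 37)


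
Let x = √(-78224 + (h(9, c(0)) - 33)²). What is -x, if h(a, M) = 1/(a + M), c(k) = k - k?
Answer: -4*I*√390533/9 ≈ -277.75*I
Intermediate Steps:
c(k) = 0
h(a, M) = 1/(M + a)
x = 4*I*√390533/9 (x = √(-78224 + (1/(0 + 9) - 33)²) = √(-78224 + (1/9 - 33)²) = √(-78224 + (⅑ - 33)²) = √(-78224 + (-296/9)²) = √(-78224 + 87616/81) = √(-6248528/81) = 4*I*√390533/9 ≈ 277.75*I)
-x = -4*I*√390533/9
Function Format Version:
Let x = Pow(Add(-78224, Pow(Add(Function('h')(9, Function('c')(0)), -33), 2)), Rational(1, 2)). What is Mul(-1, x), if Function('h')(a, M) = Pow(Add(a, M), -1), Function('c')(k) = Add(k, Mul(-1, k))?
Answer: Mul(Rational(-4, 9), I, Pow(390533, Rational(1, 2))) ≈ Mul(-277.75, I)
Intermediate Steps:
Function('c')(k) = 0
Function('h')(a, M) = Pow(Add(M, a), -1)
x = Mul(Rational(4, 9), I, Pow(390533, Rational(1, 2))) (x = Pow(Add(-78224, Pow(Add(Pow(Add(0, 9), -1), -33), 2)), Rational(1, 2)) = Pow(Add(-78224, Pow(Add(Pow(9, -1), -33), 2)), Rational(1, 2)) = Pow(Add(-78224, Pow(Add(Rational(1, 9), -33), 2)), Rational(1, 2)) = Pow(Add(-78224, Pow(Rational(-296, 9), 2)), Rational(1, 2)) = Pow(Add(-78224, Rational(87616, 81)), Rational(1, 2)) = Pow(Rational(-6248528, 81), Rational(1, 2)) = Mul(Rational(4, 9), I, Pow(390533, Rational(1, 2))) ≈ Mul(277.75, I))
Mul(-1, x) = Mul(-1, Mul(Rational(4, 9), I, Pow(390533, Rational(1, 2)))) = Mul(Rational(-4, 9), I, Pow(390533, Rational(1, 2)))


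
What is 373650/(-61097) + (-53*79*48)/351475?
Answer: -143607664422/21474068075 ≈ -6.6875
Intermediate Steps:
373650/(-61097) + (-53*79*48)/351475 = 373650*(-1/61097) - 4187*48*(1/351475) = -373650/61097 - 200976*1/351475 = -373650/61097 - 200976/351475 = -143607664422/21474068075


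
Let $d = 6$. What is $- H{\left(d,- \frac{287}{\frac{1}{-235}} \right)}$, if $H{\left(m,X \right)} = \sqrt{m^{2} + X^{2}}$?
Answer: $- \sqrt{4548828061} \approx -67445.0$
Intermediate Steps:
$H{\left(m,X \right)} = \sqrt{X^{2} + m^{2}}$
$- H{\left(d,- \frac{287}{\frac{1}{-235}} \right)} = - \sqrt{\left(- \frac{287}{\frac{1}{-235}}\right)^{2} + 6^{2}} = - \sqrt{\left(- \frac{287}{- \frac{1}{235}}\right)^{2} + 36} = - \sqrt{\left(\left(-287\right) \left(-235\right)\right)^{2} + 36} = - \sqrt{67445^{2} + 36} = - \sqrt{4548828025 + 36} = - \sqrt{4548828061}$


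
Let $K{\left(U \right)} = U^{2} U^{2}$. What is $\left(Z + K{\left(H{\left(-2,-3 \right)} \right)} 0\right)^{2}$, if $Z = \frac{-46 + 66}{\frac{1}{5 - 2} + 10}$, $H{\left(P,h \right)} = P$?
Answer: $\frac{3600}{961} \approx 3.7461$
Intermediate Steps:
$K{\left(U \right)} = U^{4}$
$Z = \frac{60}{31}$ ($Z = \frac{20}{\frac{1}{3} + 10} = \frac{20}{\frac{31}{3}} = 20 \cdot \frac{3}{31} = \frac{60}{31} \approx 1.9355$)
$\left(Z + K{\left(H{\left(-2,-3 \right)} \right)} 0\right)^{2} = \left(\frac{60}{31} + \left(-2\right)^{4} \cdot 0\right)^{2} = \left(\frac{60}{31} + 16 \cdot 0\right)^{2} = \left(\frac{60}{31} + 0\right)^{2} = \left(\frac{60}{31}\right)^{2} = \frac{3600}{961}$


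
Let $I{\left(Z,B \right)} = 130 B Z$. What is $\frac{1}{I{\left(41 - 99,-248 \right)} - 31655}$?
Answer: $\frac{1}{1838265} \approx 5.4399 \cdot 10^{-7}$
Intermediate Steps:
$I{\left(Z,B \right)} = 130 B Z$
$\frac{1}{I{\left(41 - 99,-248 \right)} - 31655} = \frac{1}{130 \left(-248\right) \left(41 - 99\right) - 31655} = \frac{1}{130 \left(-248\right) \left(-58\right) - 31655} = \frac{1}{1869920 - 31655} = \frac{1}{1838265}$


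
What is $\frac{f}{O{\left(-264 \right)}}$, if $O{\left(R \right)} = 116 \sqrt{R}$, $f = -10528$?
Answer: $\frac{658 i \sqrt{66}}{957} \approx 5.5858 i$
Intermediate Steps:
$\frac{f}{O{\left(-264 \right)}} = - \frac{10528}{116 \sqrt{-264}} = - \frac{10528}{116 \cdot 2 i \sqrt{66}} = - \frac{10528}{232 i \sqrt{66}} = - 10528 \left(- \frac{i \sqrt{66}}{15312}\right) = \frac{658 i \sqrt{66}}{957}$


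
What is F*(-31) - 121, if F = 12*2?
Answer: -865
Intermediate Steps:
F = 24
F*(-31) - 121 = 24*(-31) - 121 = -744 - 121 = -865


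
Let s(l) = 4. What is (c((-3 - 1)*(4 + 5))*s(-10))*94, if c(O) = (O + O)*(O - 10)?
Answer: 1245312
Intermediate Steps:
c(O) = 2*O*(-10 + O) (c(O) = (2*O)*(-10 + O) = 2*O*(-10 + O))
(c((-3 - 1)*(4 + 5))*s(-10))*94 = ((2*((-3 - 1)*(4 + 5))*(-10 + (-3 - 1)*(4 + 5)))*4)*94 = ((2*(-4*9)*(-10 - 4*9))*4)*94 = ((2*(-36)*(-10 - 36))*4)*94 = ((2*(-36)*(-46))*4)*94 = (3312*4)*94 = 13248*94 = 1245312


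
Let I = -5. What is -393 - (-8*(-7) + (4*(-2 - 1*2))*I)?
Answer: -529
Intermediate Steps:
-393 - (-8*(-7) + (4*(-2 - 1*2))*I) = -393 - (-8*(-7) + (4*(-2 - 1*2))*(-5)) = -393 - (56 + (4*(-2 - 2))*(-5)) = -393 - (56 + (4*(-4))*(-5)) = -393 - (56 - 16*(-5)) = -393 - (56 + 80) = -393 - 1*136 = -393 - 136 = -529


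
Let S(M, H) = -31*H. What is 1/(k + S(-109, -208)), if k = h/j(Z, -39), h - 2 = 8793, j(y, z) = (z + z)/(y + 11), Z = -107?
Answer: 13/224544 ≈ 5.7895e-5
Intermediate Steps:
j(y, z) = 2*z/(11 + y) (j(y, z) = (2*z)/(11 + y) = 2*z/(11 + y))
h = 8795 (h = 2 + 8793 = 8795)
k = 140720/13 (k = 8795/((2*(-39)/(11 - 107))) = 8795/((2*(-39)/(-96))) = 8795/((2*(-39)*(-1/96))) = 8795/(13/16) = 8795*(16/13) = 140720/13 ≈ 10825.)
1/(k + S(-109, -208)) = 1/(140720/13 - 31*(-208)) = 1/(140720/13 + 6448) = 1/(224544/13) = 13/224544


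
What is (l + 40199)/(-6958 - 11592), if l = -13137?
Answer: -1933/1325 ≈ -1.4589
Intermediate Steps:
(l + 40199)/(-6958 - 11592) = (-13137 + 40199)/(-6958 - 11592) = 27062/(-18550) = 27062*(-1/18550) = -1933/1325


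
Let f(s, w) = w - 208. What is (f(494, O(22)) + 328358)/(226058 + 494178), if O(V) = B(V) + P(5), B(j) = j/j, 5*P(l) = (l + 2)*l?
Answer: 164079/360118 ≈ 0.45563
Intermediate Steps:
P(l) = l*(2 + l)/5 (P(l) = ((l + 2)*l)/5 = ((2 + l)*l)/5 = (l*(2 + l))/5 = l*(2 + l)/5)
B(j) = 1
O(V) = 8 (O(V) = 1 + (1/5)*5*(2 + 5) = 1 + (1/5)*5*7 = 1 + 7 = 8)
f(s, w) = -208 + w
(f(494, O(22)) + 328358)/(226058 + 494178) = ((-208 + 8) + 328358)/(226058 + 494178) = (-200 + 328358)/720236 = 328158*(1/720236) = 164079/360118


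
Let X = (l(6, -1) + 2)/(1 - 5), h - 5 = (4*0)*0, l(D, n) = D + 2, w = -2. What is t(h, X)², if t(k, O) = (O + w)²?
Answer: 6561/16 ≈ 410.06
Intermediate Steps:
l(D, n) = 2 + D
h = 5 (h = 5 + (4*0)*0 = 5 + 0*0 = 5 + 0 = 5)
X = -5/2 (X = ((2 + 6) + 2)/(1 - 5) = (8 + 2)/(-4) = 10*(-¼) = -5/2 ≈ -2.5000)
t(k, O) = (-2 + O)² (t(k, O) = (O - 2)² = (-2 + O)²)
t(h, X)² = ((-2 - 5/2)²)² = ((-9/2)²)² = (81/4)² = 6561/16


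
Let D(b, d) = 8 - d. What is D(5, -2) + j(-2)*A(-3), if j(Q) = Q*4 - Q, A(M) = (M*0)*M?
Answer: 10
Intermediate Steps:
A(M) = 0 (A(M) = 0*M = 0)
j(Q) = 3*Q (j(Q) = 4*Q - Q = 3*Q)
D(5, -2) + j(-2)*A(-3) = (8 - 1*(-2)) + (3*(-2))*0 = (8 + 2) - 6*0 = 10 + 0 = 10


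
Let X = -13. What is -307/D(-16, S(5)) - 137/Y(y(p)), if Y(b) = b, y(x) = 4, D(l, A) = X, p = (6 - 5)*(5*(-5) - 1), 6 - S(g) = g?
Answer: -553/52 ≈ -10.635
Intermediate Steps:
S(g) = 6 - g
p = -26 (p = 1*(-25 - 1) = 1*(-26) = -26)
D(l, A) = -13
-307/D(-16, S(5)) - 137/Y(y(p)) = -307/(-13) - 137/4 = -307*(-1/13) - 137*¼ = 307/13 - 137/4 = -553/52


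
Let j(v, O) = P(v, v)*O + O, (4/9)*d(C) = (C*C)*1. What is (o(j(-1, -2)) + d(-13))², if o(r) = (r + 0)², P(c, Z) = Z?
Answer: 2313441/16 ≈ 1.4459e+5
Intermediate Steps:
d(C) = 9*C²/4 (d(C) = 9*((C*C)*1)/4 = 9*(C²*1)/4 = 9*C²/4)
j(v, O) = O + O*v (j(v, O) = v*O + O = O*v + O = O + O*v)
o(r) = r²
(o(j(-1, -2)) + d(-13))² = ((-2*(1 - 1))² + (9/4)*(-13)²)² = ((-2*0)² + (9/4)*169)² = (0² + 1521/4)² = (0 + 1521/4)² = (1521/4)² = 2313441/16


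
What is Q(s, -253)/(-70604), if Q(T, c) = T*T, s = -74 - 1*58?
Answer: -4356/17651 ≈ -0.24678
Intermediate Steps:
s = -132 (s = -74 - 58 = -132)
Q(T, c) = T**2
Q(s, -253)/(-70604) = (-132)**2/(-70604) = 17424*(-1/70604) = -4356/17651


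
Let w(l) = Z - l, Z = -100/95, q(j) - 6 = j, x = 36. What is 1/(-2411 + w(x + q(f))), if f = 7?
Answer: -19/46760 ≈ -0.00040633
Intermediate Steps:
q(j) = 6 + j
Z = -20/19 (Z = -100*1/95 = -20/19 ≈ -1.0526)
w(l) = -20/19 - l
1/(-2411 + w(x + q(f))) = 1/(-2411 + (-20/19 - (36 + (6 + 7)))) = 1/(-2411 + (-20/19 - (36 + 13))) = 1/(-2411 + (-20/19 - 1*49)) = 1/(-2411 + (-20/19 - 49)) = 1/(-2411 - 951/19) = 1/(-46760/19) = -19/46760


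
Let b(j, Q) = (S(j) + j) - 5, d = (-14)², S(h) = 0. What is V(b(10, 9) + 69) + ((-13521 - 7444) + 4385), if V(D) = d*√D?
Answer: -16580 + 196*√74 ≈ -14894.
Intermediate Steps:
d = 196
b(j, Q) = -5 + j (b(j, Q) = (0 + j) - 5 = j - 5 = -5 + j)
V(D) = 196*√D
V(b(10, 9) + 69) + ((-13521 - 7444) + 4385) = 196*√((-5 + 10) + 69) + ((-13521 - 7444) + 4385) = 196*√(5 + 69) + (-20965 + 4385) = 196*√74 - 16580 = -16580 + 196*√74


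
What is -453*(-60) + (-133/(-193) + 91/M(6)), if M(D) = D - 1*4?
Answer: 10509309/386 ≈ 27226.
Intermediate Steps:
M(D) = -4 + D (M(D) = D - 4 = -4 + D)
-453*(-60) + (-133/(-193) + 91/M(6)) = -453*(-60) + (-133/(-193) + 91/(-4 + 6)) = 27180 + (-133*(-1/193) + 91/2) = 27180 + (133/193 + 91*(1/2)) = 27180 + (133/193 + 91/2) = 27180 + 17829/386 = 10509309/386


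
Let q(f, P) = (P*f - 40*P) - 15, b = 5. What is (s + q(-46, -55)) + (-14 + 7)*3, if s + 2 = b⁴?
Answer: 5317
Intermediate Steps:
q(f, P) = -15 - 40*P + P*f (q(f, P) = (-40*P + P*f) - 15 = -15 - 40*P + P*f)
s = 623 (s = -2 + 5⁴ = -2 + 625 = 623)
(s + q(-46, -55)) + (-14 + 7)*3 = (623 + (-15 - 40*(-55) - 55*(-46))) + (-14 + 7)*3 = (623 + (-15 + 2200 + 2530)) - 7*3 = (623 + 4715) - 21 = 5338 - 21 = 5317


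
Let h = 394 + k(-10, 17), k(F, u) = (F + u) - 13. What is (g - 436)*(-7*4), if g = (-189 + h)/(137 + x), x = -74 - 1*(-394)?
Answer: 5573484/457 ≈ 12196.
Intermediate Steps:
x = 320 (x = -74 + 394 = 320)
k(F, u) = -13 + F + u
h = 388 (h = 394 + (-13 - 10 + 17) = 394 - 6 = 388)
g = 199/457 (g = (-189 + 388)/(137 + 320) = 199/457 ≈ 0.43545)
(g - 436)*(-7*4) = (199/457 - 436)*(-7*4) = -199053/457*(-28) = 5573484/457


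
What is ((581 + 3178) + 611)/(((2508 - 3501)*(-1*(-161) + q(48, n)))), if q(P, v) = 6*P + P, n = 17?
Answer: -4370/493521 ≈ -0.0088547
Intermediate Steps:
q(P, v) = 7*P
((581 + 3178) + 611)/(((2508 - 3501)*(-1*(-161) + q(48, n)))) = ((581 + 3178) + 611)/(((2508 - 3501)*(-1*(-161) + 7*48))) = (3759 + 611)/((-993*(161 + 336))) = 4370/((-993*497)) = 4370/(-493521) = 4370*(-1/493521) = -4370/493521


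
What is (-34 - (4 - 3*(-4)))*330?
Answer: -16500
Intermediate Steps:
(-34 - (4 - 3*(-4)))*330 = (-34 - (4 + 12))*330 = (-34 - 1*16)*330 = (-34 - 16)*330 = -50*330 = -16500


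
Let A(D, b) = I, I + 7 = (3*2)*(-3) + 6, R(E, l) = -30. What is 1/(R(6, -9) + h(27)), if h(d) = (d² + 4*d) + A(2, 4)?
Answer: 1/788 ≈ 0.0012690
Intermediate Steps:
I = -19 (I = -7 + ((3*2)*(-3) + 6) = -7 + (6*(-3) + 6) = -7 + (-18 + 6) = -7 - 12 = -19)
A(D, b) = -19
h(d) = -19 + d² + 4*d (h(d) = (d² + 4*d) - 19 = -19 + d² + 4*d)
1/(R(6, -9) + h(27)) = 1/(-30 + (-19 + 27² + 4*27)) = 1/(-30 + (-19 + 729 + 108)) = 1/(-30 + 818) = 1/788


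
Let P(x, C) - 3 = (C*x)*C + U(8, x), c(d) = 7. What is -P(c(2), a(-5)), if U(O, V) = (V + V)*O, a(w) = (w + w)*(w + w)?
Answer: -70115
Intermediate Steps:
a(w) = 4*w**2 (a(w) = (2*w)*(2*w) = 4*w**2)
U(O, V) = 2*O*V (U(O, V) = (2*V)*O = 2*O*V)
P(x, C) = 3 + 16*x + x*C**2 (P(x, C) = 3 + ((C*x)*C + 2*8*x) = 3 + (x*C**2 + 16*x) = 3 + (16*x + x*C**2) = 3 + 16*x + x*C**2)
-P(c(2), a(-5)) = -(3 + 16*7 + 7*(4*(-5)**2)**2) = -(3 + 112 + 7*(4*25)**2) = -(3 + 112 + 7*100**2) = -(3 + 112 + 7*10000) = -(3 + 112 + 70000) = -1*70115 = -70115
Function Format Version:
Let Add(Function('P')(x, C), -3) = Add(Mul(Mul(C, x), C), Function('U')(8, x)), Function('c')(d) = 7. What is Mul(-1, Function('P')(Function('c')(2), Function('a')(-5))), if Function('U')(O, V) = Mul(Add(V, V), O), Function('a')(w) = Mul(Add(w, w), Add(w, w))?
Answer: -70115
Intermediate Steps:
Function('a')(w) = Mul(4, Pow(w, 2)) (Function('a')(w) = Mul(Mul(2, w), Mul(2, w)) = Mul(4, Pow(w, 2)))
Function('U')(O, V) = Mul(2, O, V) (Function('U')(O, V) = Mul(Mul(2, V), O) = Mul(2, O, V))
Function('P')(x, C) = Add(3, Mul(16, x), Mul(x, Pow(C, 2))) (Function('P')(x, C) = Add(3, Add(Mul(Mul(C, x), C), Mul(2, 8, x))) = Add(3, Add(Mul(x, Pow(C, 2)), Mul(16, x))) = Add(3, Add(Mul(16, x), Mul(x, Pow(C, 2)))) = Add(3, Mul(16, x), Mul(x, Pow(C, 2))))
Mul(-1, Function('P')(Function('c')(2), Function('a')(-5))) = Mul(-1, Add(3, Mul(16, 7), Mul(7, Pow(Mul(4, Pow(-5, 2)), 2)))) = Mul(-1, Add(3, 112, Mul(7, Pow(Mul(4, 25), 2)))) = Mul(-1, Add(3, 112, Mul(7, Pow(100, 2)))) = Mul(-1, Add(3, 112, Mul(7, 10000))) = Mul(-1, Add(3, 112, 70000)) = Mul(-1, 70115) = -70115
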